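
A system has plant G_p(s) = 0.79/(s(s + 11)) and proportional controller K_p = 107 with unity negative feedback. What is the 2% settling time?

The closed-loop denominator s² + 11s + 84.53 gives ω_n = √84.53 = 9.194 and ζ = 11/(2ω_n) = 0.5982.
2% settling time T_s ≈ 4/(ζω_n) = 4/5.5 = 0.727 s.

T_s ≈ 0.727 s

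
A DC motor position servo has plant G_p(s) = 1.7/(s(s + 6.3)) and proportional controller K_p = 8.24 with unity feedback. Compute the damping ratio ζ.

ζ = 0.842

1 + K_p·G_p(s) = 0 gives s² + 6.3s + 14.01 = 0.
So ω_n² = 14.01 ⇒ ω_n = 3.743 rad/s, and ζ = 6.3/(2ω_n) = 0.842.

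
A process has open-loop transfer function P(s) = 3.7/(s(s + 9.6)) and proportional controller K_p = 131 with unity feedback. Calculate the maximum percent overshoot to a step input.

The closed-loop denominator s² + 9.6s + 484.7 gives ω_n = √484.7 = 22.02 and ζ = 9.6/(2ω_n) = 0.218.
%OS = 100·exp(−πζ/√(1−ζ²)) = 100·exp(−π·0.218/√0.9525) = 49.6%.

49.6%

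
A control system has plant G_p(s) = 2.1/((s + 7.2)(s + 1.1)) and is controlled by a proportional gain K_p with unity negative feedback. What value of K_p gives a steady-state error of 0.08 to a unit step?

K_p = 43.4

Steady-state error for a unit step on this type-0 loop is 1/(1 + K_p·G_p(0)).
G_p(0) = 0.2652. Require 1/(1 + K_p·0.2652) = 0.08, so 1 + 0.2652·K_p = 12.5.
K_p = (12.5 − 1)/0.2652 = 43.4.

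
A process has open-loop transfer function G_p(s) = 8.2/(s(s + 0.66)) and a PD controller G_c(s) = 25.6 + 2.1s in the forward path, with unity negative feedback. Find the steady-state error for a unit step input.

The open loop G_c(s)G_p(s) has a pole at the origin (type 1), so the static position error constant is infinite and e_ss = 1/(1+∞) = 0.

0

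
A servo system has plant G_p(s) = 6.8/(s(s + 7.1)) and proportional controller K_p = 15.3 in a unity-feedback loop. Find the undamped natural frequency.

ω_n = 10.2 rad/s

The closed-loop denominator is s(s+7.1) + 15.3·6.8 = s² + 7.1s + 104.
So ω_n² = 104 ⇒ ω_n = 10.2 rad/s, and ζ = 7.1/(2ω_n) = 0.348.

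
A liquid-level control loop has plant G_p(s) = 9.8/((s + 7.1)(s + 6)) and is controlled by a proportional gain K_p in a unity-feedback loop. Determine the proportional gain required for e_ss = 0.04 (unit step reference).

The loop is type 0, so e_ss(step) = 1/(1 + K_pos) with K_pos = K_p·G_p(0).
G_p(0) = 0.23. Require 1/(1 + K_p·0.23) = 0.04, so 1 + 0.23·K_p = 25.
K_p = (25 − 1)/0.23 = 104.

K_p = 104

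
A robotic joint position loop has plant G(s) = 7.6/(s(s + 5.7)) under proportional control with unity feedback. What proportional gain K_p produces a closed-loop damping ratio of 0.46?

Closed-loop characteristic equation: s² + 5.7s + K_p·7.6 = 0.
So ω_n = √(7.6K_p) and 2ζω_n = 5.7, giving ζ = 5.7/(2√(7.6K_p)).
Setting ζ = 0.46: √(7.6K_p) = 5.7/(2·0.46) = 6.196, so K_p = 38.39/7.6 = 5.05.

K_p = 5.05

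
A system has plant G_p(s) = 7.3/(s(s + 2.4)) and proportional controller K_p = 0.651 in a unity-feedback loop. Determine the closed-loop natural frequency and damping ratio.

ω_n = 2.18 rad/s, ζ = 0.55

With unity feedback the closed-loop characteristic equation is s² + 2.4s + 0.651·7.3 = s² + 2.4s + 4.752 = 0.
So ω_n² = 4.752 ⇒ ω_n = 2.18 rad/s, and ζ = 2.4/(2ω_n) = 0.55.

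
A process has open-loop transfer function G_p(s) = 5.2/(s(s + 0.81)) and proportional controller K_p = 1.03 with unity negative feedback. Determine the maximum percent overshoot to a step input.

57.2%

From 1 + K_pG_p(s) = 0: s² + 0.81s + 5.356 = 0 ⇒ ω_n = 2.314, ζ = 0.175.
%OS = 100·exp(−πζ/√(1−ζ²)) = 100·exp(−π·0.175/√0.9694) = 57.2%.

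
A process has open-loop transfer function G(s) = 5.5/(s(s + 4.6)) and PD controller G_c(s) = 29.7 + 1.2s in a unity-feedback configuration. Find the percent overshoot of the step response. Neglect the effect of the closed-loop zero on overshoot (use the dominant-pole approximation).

Forward path: (29.7 + 1.2s)·5.5/(s(s+4.6)). The closed-loop characteristic equation is s² + (4.6 + 5.5·1.2)s + 5.5·29.7 = 0.
That is s² + 11.2s + 163.3 = 0, so ω_n = 12.78 rad/s and ζ = 11.2/(2·12.78) = 0.4382.
%OS = 100·exp(−πζ/√(1−ζ²)) = 21.6%.

21.6%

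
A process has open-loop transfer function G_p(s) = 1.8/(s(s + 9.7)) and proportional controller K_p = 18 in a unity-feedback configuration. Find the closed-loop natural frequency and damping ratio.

With unity feedback the closed-loop characteristic equation is s² + 9.7s + 18·1.8 = s² + 9.7s + 32.4 = 0.
Matching s² + 2ζω_n s + ω_n²: ω_n = √32.4 = 5.692 rad/s and 2ζω_n = 9.7, so ζ = 9.7/(2·5.692) = 0.852.

ω_n = 5.69 rad/s, ζ = 0.852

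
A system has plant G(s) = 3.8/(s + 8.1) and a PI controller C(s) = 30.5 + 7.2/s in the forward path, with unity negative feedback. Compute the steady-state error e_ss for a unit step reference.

The open loop C(s)G(s) has a pole at the origin (type 1), so the static position error constant is infinite and e_ss = 1/(1+∞) = 0.

0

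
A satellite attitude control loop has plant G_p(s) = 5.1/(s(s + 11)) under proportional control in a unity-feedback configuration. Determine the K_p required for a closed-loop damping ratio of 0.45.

K_p = 29.3

Closed-loop characteristic equation: s² + 11s + K_p·5.1 = 0.
So ω_n = √(5.1K_p) and 2ζω_n = 11, giving ζ = 11/(2√(5.1K_p)).
Setting ζ = 0.45: √(5.1K_p) = 11/(2·0.45) = 12.22, so K_p = 149.4/5.1 = 29.3.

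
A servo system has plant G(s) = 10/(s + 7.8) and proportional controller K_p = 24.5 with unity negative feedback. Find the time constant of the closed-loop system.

τ = 0.00396 s

Closed-loop transfer function: T(s) = K_p·G(s)/(1 + K_p·G(s)) = 245/(s + 7.8 + 245) = 245/(s + 252.8).
Time constant τ = 1/252.8 = 0.00396 s.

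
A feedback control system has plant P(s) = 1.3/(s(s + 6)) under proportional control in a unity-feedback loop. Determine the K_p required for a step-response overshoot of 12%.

From %OS = 100·exp(−πζ/√(1−ζ²)) = 12%, ζ = −ln(0.12)/√(π²+ln²(0.12)) = 0.5594.
Characteristic equation s² + 6s + 1.3K_p = 0 gives ζ = 6/(2√(1.3K_p)).
Setting ζ = 0.5594: √(1.3K_p) = 6/(2·0.5594) = 5.363, so K_p = 28.76/1.3 = 22.1.

K_p = 22.1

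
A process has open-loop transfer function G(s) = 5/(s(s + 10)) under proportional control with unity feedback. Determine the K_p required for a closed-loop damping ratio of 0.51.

K_p = 19.2

Closed-loop characteristic equation: s² + 10s + K_p·5 = 0.
So ω_n = √(5K_p) and 2ζω_n = 10, giving ζ = 10/(2√(5K_p)).
Setting ζ = 0.51: √(5K_p) = 10/(2·0.51) = 9.804, so K_p = 96.12/5 = 19.2.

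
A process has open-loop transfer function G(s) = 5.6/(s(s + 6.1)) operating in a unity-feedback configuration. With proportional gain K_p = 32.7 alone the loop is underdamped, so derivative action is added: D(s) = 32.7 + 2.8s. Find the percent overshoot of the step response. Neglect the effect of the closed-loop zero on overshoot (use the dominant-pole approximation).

Forward path: (32.7 + 2.8s)·5.6/(s(s+6.1)). The closed-loop characteristic equation is s² + (6.1 + 5.6·2.8)s + 5.6·32.7 = 0.
That is s² + 21.78s + 183.1 = 0, so ω_n = 13.53 rad/s and ζ = 21.78/(2·13.53) = 0.8047.
%OS = 100·exp(−πζ/√(1−ζ²)) = 1.41%.

1.41%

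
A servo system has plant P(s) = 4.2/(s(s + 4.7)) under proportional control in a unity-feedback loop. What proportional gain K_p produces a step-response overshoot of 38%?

K_p = 15.2

From %OS = 100·exp(−πζ/√(1−ζ²)) = 38%, ζ = −ln(0.38)/√(π²+ln²(0.38)) = 0.2943.
Characteristic equation s² + 4.7s + 4.2K_p = 0 gives ζ = 4.7/(2√(4.2K_p)).
Setting ζ = 0.2943: √(4.2K_p) = 4.7/(2·0.2943) = 7.984, so K_p = 63.74/4.2 = 15.2.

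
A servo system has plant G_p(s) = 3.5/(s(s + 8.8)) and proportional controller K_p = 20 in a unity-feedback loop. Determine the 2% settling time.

From 1 + K_pG_p(s) = 0: s² + 8.8s + 70 = 0 ⇒ ω_n = 8.367, ζ = 0.5259.
2% settling time T_s ≈ 4/(ζω_n) = 4/4.4 = 0.909 s.

T_s ≈ 0.909 s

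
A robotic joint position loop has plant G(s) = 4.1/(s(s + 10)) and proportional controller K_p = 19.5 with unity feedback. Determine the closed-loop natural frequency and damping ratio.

The closed-loop denominator is s(s+10) + 19.5·4.1 = s² + 10s + 79.95.
Matching s² + 2ζω_n s + ω_n²: ω_n = √79.95 = 8.941 rad/s and 2ζω_n = 10, so ζ = 10/(2·8.941) = 0.559.

ω_n = 8.94 rad/s, ζ = 0.559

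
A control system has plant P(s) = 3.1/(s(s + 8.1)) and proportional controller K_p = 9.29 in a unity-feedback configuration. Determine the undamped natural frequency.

The closed-loop denominator is s(s+8.1) + 9.29·3.1 = s² + 8.1s + 28.8.
So ω_n² = 28.8 ⇒ ω_n = 5.366 rad/s, and ζ = 8.1/(2ω_n) = 0.755.

ω_n = 5.37 rad/s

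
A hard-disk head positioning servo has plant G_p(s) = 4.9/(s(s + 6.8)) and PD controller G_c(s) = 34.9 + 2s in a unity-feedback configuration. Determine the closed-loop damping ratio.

Forward path: (34.9 + 2s)·4.9/(s(s+6.8)). The closed-loop characteristic equation is s² + (6.8 + 4.9·2)s + 4.9·34.9 = 0.
That is s² + 16.6s + 171 = 0, so ω_n = 13.08 rad/s and ζ = 16.6/(2·13.08) = 0.6347.

ζ = 0.635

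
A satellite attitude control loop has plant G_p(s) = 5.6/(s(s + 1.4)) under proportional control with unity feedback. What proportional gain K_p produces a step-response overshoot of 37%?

From %OS = 100·exp(−πζ/√(1−ζ²)) = 37%, ζ = −ln(0.37)/√(π²+ln²(0.37)) = 0.3017.
Characteristic equation s² + 1.4s + 5.6K_p = 0 gives ζ = 1.4/(2√(5.6K_p)).
Setting ζ = 0.3017: √(5.6K_p) = 1.4/(2·0.3017) = 2.32, so K_p = 5.382/5.6 = 0.961.

K_p = 0.961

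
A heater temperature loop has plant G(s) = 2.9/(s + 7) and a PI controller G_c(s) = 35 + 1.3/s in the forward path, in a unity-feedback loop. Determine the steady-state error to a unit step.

The open loop G_c(s)G(s) has a pole at the origin (type 1), so the static position error constant is infinite and e_ss = 1/(1+∞) = 0.

0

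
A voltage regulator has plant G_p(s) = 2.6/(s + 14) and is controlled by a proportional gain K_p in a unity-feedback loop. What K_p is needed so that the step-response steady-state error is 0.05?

K_p = 102

The loop is type 0, so e_ss(step) = 1/(1 + K_pos) with K_pos = K_p·G_p(0).
G_p(0) = 0.1857. Require 1/(1 + K_p·0.1857) = 0.05, so 1 + 0.1857·K_p = 20.
K_p = (20 − 1)/0.1857 = 102.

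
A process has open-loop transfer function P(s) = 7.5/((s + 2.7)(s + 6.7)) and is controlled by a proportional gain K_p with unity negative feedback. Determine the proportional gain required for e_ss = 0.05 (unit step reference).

K_p = 45.8

For a type-0 loop with proportional control, e_ss = 1/(1 + K_p·P(0)).
P(0) = 0.4146. Require 1/(1 + K_p·0.4146) = 0.05, so 1 + 0.4146·K_p = 20.
K_p = (20 − 1)/0.4146 = 45.8.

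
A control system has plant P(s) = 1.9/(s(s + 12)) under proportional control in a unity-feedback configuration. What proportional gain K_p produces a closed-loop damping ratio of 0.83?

K_p = 27.5

Closed-loop characteristic equation: s² + 12s + K_p·1.9 = 0.
So ω_n = √(1.9K_p) and 2ζω_n = 12, giving ζ = 12/(2√(1.9K_p)).
Setting ζ = 0.83: √(1.9K_p) = 12/(2·0.83) = 7.229, so K_p = 52.26/1.9 = 27.5.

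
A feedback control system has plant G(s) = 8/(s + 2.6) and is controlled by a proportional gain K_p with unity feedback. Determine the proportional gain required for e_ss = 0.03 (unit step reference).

The loop is type 0, so e_ss(step) = 1/(1 + K_pos) with K_pos = K_p·G(0).
G(0) = 3.077. Require 1/(1 + K_p·3.077) = 0.03, so 1 + 3.077·K_p = 33.33.
K_p = (33.33 − 1)/3.077 = 10.5.

K_p = 10.5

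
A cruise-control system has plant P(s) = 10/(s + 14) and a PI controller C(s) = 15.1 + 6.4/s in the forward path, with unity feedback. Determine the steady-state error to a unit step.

0

The open loop C(s)P(s) has a pole at the origin (type 1), so the static position error constant is infinite and e_ss = 1/(1+∞) = 0.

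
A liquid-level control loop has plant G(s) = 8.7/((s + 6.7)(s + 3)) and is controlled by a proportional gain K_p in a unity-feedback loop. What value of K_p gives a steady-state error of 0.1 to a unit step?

For a type-0 loop with proportional control, e_ss = 1/(1 + K_p·G(0)).
G(0) = 0.4328. Require 1/(1 + K_p·0.4328) = 0.1, so 1 + 0.4328·K_p = 10.
K_p = (10 − 1)/0.4328 = 20.8.

K_p = 20.8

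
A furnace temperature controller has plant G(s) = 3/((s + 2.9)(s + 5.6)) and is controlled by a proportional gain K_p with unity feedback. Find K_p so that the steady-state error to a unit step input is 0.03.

K_p = 175

For a type-0 loop with proportional control, e_ss = 1/(1 + K_p·G(0)).
G(0) = 0.1847. Require 1/(1 + K_p·0.1847) = 0.03, so 1 + 0.1847·K_p = 33.33.
K_p = (33.33 − 1)/0.1847 = 175.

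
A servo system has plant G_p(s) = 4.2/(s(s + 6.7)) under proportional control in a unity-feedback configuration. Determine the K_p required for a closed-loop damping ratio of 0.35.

K_p = 21.8

Closed-loop characteristic equation: s² + 6.7s + K_p·4.2 = 0.
So ω_n = √(4.2K_p) and 2ζω_n = 6.7, giving ζ = 6.7/(2√(4.2K_p)).
Setting ζ = 0.35: √(4.2K_p) = 6.7/(2·0.35) = 9.571, so K_p = 91.61/4.2 = 21.8.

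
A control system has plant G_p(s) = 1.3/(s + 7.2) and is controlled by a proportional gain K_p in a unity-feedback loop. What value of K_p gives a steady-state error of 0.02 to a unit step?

K_p = 271

For a type-0 loop with proportional control, e_ss = 1/(1 + K_p·G_p(0)).
G_p(0) = 0.1806. Require 1/(1 + K_p·0.1806) = 0.02, so 1 + 0.1806·K_p = 50.
K_p = (50 − 1)/0.1806 = 271.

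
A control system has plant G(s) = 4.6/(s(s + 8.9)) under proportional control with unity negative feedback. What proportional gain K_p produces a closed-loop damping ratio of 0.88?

K_p = 5.56

Closed-loop characteristic equation: s² + 8.9s + K_p·4.6 = 0.
So ω_n = √(4.6K_p) and 2ζω_n = 8.9, giving ζ = 8.9/(2√(4.6K_p)).
Setting ζ = 0.88: √(4.6K_p) = 8.9/(2·0.88) = 5.057, so K_p = 25.57/4.6 = 5.56.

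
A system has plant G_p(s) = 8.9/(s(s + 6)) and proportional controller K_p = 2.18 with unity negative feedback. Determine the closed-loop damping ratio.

The closed-loop denominator is s(s+6) + 2.18·8.9 = s² + 6s + 19.4.
So ω_n² = 19.4 ⇒ ω_n = 4.405 rad/s, and ζ = 6/(2ω_n) = 0.681.

ζ = 0.681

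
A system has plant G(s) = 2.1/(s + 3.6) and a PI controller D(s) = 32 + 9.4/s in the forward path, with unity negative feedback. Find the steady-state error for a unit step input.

0

The open loop D(s)G(s) has a pole at the origin (type 1), so the static position error constant is infinite and e_ss = 1/(1+∞) = 0.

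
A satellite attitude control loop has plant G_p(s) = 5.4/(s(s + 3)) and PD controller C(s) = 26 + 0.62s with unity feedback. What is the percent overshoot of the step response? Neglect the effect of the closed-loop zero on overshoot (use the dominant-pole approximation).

41.8%

Forward path: (26 + 0.62s)·5.4/(s(s+3)). The closed-loop characteristic equation is s² + (3 + 5.4·0.62)s + 5.4·26 = 0.
That is s² + 6.348s + 140.4 = 0, so ω_n = 11.85 rad/s and ζ = 6.348/(2·11.85) = 0.2679.
%OS = 100·exp(−πζ/√(1−ζ²)) = 41.8%.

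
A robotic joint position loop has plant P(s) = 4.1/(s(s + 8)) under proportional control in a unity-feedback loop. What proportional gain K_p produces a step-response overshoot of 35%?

K_p = 38.8

From %OS = 100·exp(−πζ/√(1−ζ²)) = 35%, ζ = −ln(0.35)/√(π²+ln²(0.35)) = 0.3169.
Characteristic equation s² + 8s + 4.1K_p = 0 gives ζ = 8/(2√(4.1K_p)).
Setting ζ = 0.3169: √(4.1K_p) = 8/(2·0.3169) = 12.62, so K_p = 159.3/4.1 = 38.8.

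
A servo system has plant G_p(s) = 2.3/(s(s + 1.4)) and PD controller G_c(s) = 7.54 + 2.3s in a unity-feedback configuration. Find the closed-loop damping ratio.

ζ = 0.803

Forward path: (7.54 + 2.3s)·2.3/(s(s+1.4)). The closed-loop characteristic equation is s² + (1.4 + 2.3·2.3)s + 2.3·7.54 = 0.
That is s² + 6.69s + 17.34 = 0, so ω_n = 4.164 rad/s and ζ = 6.69/(2·4.164) = 0.8032.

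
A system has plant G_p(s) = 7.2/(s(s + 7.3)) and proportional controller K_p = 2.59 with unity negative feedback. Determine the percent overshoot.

0.695%

The closed-loop denominator s² + 7.3s + 18.65 gives ω_n = √18.65 = 4.318 and ζ = 7.3/(2ω_n) = 0.8452.
%OS = 100·exp(−πζ/√(1−ζ²)) = 100·exp(−π·0.8452/√0.2856) = 0.695%.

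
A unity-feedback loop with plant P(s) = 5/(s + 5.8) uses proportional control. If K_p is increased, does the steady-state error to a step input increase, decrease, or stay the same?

e_ss = 1/(1 + K_p·P(0)); a larger K_p raises the denominator, so e_ss decreases.

decrease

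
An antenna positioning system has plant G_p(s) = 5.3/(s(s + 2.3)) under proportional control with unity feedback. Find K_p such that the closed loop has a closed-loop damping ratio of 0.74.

K_p = 0.456

Closed-loop characteristic equation: s² + 2.3s + K_p·5.3 = 0.
So ω_n = √(5.3K_p) and 2ζω_n = 2.3, giving ζ = 2.3/(2√(5.3K_p)).
Setting ζ = 0.74: √(5.3K_p) = 2.3/(2·0.74) = 1.554, so K_p = 2.415/5.3 = 0.456.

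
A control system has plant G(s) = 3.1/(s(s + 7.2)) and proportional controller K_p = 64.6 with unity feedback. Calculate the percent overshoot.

43.8%

From 1 + K_pG(s) = 0: s² + 7.2s + 200.3 = 0 ⇒ ω_n = 14.15, ζ = 0.2544.
%OS = 100·exp(−πζ/√(1−ζ²)) = 100·exp(−π·0.2544/√0.9353) = 43.8%.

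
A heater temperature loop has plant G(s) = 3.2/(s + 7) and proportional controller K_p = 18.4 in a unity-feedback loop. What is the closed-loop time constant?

Closed-loop transfer function: T(s) = K_p·G(s)/(1 + K_p·G(s)) = 58.88/(s + 7 + 58.88) = 58.88/(s + 65.88).
Time constant τ = 1/65.88 = 0.0152 s.

τ = 0.0152 s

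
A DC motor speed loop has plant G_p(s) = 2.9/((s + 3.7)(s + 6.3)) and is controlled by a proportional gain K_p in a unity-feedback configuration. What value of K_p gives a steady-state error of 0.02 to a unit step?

The loop is type 0, so e_ss(step) = 1/(1 + K_pos) with K_pos = K_p·G_p(0).
G_p(0) = 0.1244. Require 1/(1 + K_p·0.1244) = 0.02, so 1 + 0.1244·K_p = 50.
K_p = (50 − 1)/0.1244 = 394.

K_p = 394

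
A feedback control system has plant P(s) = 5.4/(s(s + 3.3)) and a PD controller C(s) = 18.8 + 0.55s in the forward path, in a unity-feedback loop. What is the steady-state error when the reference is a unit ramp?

The loop has one pole at the origin (type 1). Velocity error constant K_v = lim_{s→0} s·C(s)P(s) = 18.8·5.4/3.3 = 30.76.
Steady-state error to a unit ramp: e_ss = 1/K_v = 0.0325.

0.0325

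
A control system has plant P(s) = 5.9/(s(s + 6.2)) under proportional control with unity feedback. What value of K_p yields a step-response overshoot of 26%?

K_p = 10.5

From %OS = 100·exp(−πζ/√(1−ζ²)) = 26%, ζ = −ln(0.26)/√(π²+ln²(0.26)) = 0.3941.
Characteristic equation s² + 6.2s + 5.9K_p = 0 gives ζ = 6.2/(2√(5.9K_p)).
Setting ζ = 0.3941: √(5.9K_p) = 6.2/(2·0.3941) = 7.866, so K_p = 61.88/5.9 = 10.5.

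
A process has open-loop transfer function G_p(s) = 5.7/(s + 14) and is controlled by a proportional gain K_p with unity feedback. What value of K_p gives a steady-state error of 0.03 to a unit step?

For a type-0 loop with proportional control, e_ss = 1/(1 + K_p·G_p(0)).
G_p(0) = 0.4071. Require 1/(1 + K_p·0.4071) = 0.03, so 1 + 0.4071·K_p = 33.33.
K_p = (33.33 − 1)/0.4071 = 79.4.

K_p = 79.4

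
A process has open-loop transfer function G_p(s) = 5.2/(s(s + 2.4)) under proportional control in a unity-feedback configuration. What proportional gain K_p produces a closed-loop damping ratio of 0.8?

Closed-loop characteristic equation: s² + 2.4s + K_p·5.2 = 0.
So ω_n = √(5.2K_p) and 2ζω_n = 2.4, giving ζ = 2.4/(2√(5.2K_p)).
Setting ζ = 0.8: √(5.2K_p) = 2.4/(2·0.8) = 1.5, so K_p = 2.25/5.2 = 0.433.

K_p = 0.433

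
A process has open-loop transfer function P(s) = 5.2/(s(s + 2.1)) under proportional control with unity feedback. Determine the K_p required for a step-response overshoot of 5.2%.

K_p = 0.451

From %OS = 100·exp(−πζ/√(1−ζ²)) = 5.2%, ζ = −ln(0.052)/√(π²+ln²(0.052)) = 0.6853.
Characteristic equation s² + 2.1s + 5.2K_p = 0 gives ζ = 2.1/(2√(5.2K_p)).
Setting ζ = 0.6853: √(5.2K_p) = 2.1/(2·0.6853) = 1.532, so K_p = 2.347/5.2 = 0.451.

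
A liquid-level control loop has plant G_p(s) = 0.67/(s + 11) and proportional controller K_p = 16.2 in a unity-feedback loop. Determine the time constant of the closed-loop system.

Closed-loop transfer function: T(s) = K_p·G_p(s)/(1 + K_p·G_p(s)) = 10.85/(s + 11 + 10.85) = 10.85/(s + 21.85).
Time constant τ = 1/21.85 = 0.0458 s.

τ = 0.0458 s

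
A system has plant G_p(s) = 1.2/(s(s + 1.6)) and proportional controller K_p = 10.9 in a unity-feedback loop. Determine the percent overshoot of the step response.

The closed-loop denominator s² + 1.6s + 13.08 gives ω_n = √13.08 = 3.617 and ζ = 1.6/(2ω_n) = 0.2212.
%OS = 100·exp(−πζ/√(1−ζ²)) = 100·exp(−π·0.2212/√0.9511) = 49%.

49%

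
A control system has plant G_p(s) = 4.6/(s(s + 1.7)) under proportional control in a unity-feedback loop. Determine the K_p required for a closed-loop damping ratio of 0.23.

K_p = 2.97

Closed-loop characteristic equation: s² + 1.7s + K_p·4.6 = 0.
So ω_n = √(4.6K_p) and 2ζω_n = 1.7, giving ζ = 1.7/(2√(4.6K_p)).
Setting ζ = 0.23: √(4.6K_p) = 1.7/(2·0.23) = 3.696, so K_p = 13.66/4.6 = 2.97.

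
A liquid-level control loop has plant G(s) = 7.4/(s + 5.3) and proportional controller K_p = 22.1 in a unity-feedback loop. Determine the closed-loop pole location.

Closed-loop transfer function: T(s) = K_p·G(s)/(1 + K_p·G(s)) = 163.5/(s + 5.3 + 163.5) = 163.5/(s + 168.8).
The closed-loop pole is at s = −168.8.

s = -168.8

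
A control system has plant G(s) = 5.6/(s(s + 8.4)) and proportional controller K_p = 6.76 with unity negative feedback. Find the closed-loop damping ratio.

With unity feedback the closed-loop characteristic equation is s² + 8.4s + 6.76·5.6 = s² + 8.4s + 37.86 = 0.
Matching s² + 2ζω_n s + ω_n²: ω_n = √37.86 = 6.153 rad/s and 2ζω_n = 8.4, so ζ = 8.4/(2·6.153) = 0.683.

ζ = 0.683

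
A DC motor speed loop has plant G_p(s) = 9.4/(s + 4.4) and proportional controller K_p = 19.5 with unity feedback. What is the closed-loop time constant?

Closed-loop transfer function: T(s) = K_p·G_p(s)/(1 + K_p·G_p(s)) = 183.3/(s + 4.4 + 183.3) = 183.3/(s + 187.7).
Time constant τ = 1/187.7 = 0.00533 s.

τ = 0.00533 s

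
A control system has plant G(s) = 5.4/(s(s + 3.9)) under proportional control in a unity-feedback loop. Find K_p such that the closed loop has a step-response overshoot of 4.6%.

From %OS = 100·exp(−πζ/√(1−ζ²)) = 4.6%, ζ = −ln(0.046)/√(π²+ln²(0.046)) = 0.7.
Characteristic equation s² + 3.9s + 5.4K_p = 0 gives ζ = 3.9/(2√(5.4K_p)).
Setting ζ = 0.7: √(5.4K_p) = 3.9/(2·0.7) = 2.786, so K_p = 7.761/5.4 = 1.44.

K_p = 1.44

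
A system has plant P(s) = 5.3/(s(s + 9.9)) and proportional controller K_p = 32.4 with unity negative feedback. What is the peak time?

T_p = 0.259 s

Closed-loop characteristic equation: s² + 9.9s + 171.7 = 0, so ω_n = 13.1 rad/s and ζ = 9.9/(2·13.1) = 0.3777.
Damped frequency ω_d = ω_n√(1−ζ²) = 12.13 rad/s, so peak time T_p = π/ω_d = 0.259 s.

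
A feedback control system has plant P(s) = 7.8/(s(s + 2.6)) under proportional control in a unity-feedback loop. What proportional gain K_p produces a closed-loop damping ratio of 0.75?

Closed-loop characteristic equation: s² + 2.6s + K_p·7.8 = 0.
So ω_n = √(7.8K_p) and 2ζω_n = 2.6, giving ζ = 2.6/(2√(7.8K_p)).
Setting ζ = 0.75: √(7.8K_p) = 2.6/(2·0.75) = 1.733, so K_p = 3.004/7.8 = 0.385.

K_p = 0.385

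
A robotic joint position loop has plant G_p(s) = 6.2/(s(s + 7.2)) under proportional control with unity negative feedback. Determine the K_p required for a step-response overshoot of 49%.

K_p = 42.6

From %OS = 100·exp(−πζ/√(1−ζ²)) = 49%, ζ = −ln(0.49)/√(π²+ln²(0.49)) = 0.2214.
Characteristic equation s² + 7.2s + 6.2K_p = 0 gives ζ = 7.2/(2√(6.2K_p)).
Setting ζ = 0.2214: √(6.2K_p) = 7.2/(2·0.2214) = 16.26, so K_p = 264.3/6.2 = 42.6.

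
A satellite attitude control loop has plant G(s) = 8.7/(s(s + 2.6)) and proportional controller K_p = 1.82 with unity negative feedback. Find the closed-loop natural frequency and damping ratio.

The closed-loop denominator is s(s+2.6) + 1.82·8.7 = s² + 2.6s + 15.83.
So ω_n² = 15.83 ⇒ ω_n = 3.979 rad/s, and ζ = 2.6/(2ω_n) = 0.327.

ω_n = 3.98 rad/s, ζ = 0.327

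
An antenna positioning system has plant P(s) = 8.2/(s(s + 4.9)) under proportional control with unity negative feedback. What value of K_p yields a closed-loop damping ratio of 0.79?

Closed-loop characteristic equation: s² + 4.9s + K_p·8.2 = 0.
So ω_n = √(8.2K_p) and 2ζω_n = 4.9, giving ζ = 4.9/(2√(8.2K_p)).
Setting ζ = 0.79: √(8.2K_p) = 4.9/(2·0.79) = 3.101, so K_p = 9.618/8.2 = 1.17.

K_p = 1.17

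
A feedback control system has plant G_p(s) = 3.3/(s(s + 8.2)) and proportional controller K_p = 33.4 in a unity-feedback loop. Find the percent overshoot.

26.4%

From 1 + K_pG_p(s) = 0: s² + 8.2s + 110.2 = 0 ⇒ ω_n = 10.5, ζ = 0.3905.
%OS = 100·exp(−πζ/√(1−ζ²)) = 100·exp(−π·0.3905/√0.8475) = 26.4%.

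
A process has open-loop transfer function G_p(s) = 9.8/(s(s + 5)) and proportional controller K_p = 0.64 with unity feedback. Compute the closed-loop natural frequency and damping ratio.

1 + K_p·G_p(s) = 0 gives s² + 5s + 6.272 = 0.
So ω_n² = 6.272 ⇒ ω_n = 2.504 rad/s, and ζ = 5/(2ω_n) = 0.998.

ω_n = 2.5 rad/s, ζ = 0.998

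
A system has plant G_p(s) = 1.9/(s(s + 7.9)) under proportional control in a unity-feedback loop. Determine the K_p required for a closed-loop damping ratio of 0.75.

Closed-loop characteristic equation: s² + 7.9s + K_p·1.9 = 0.
So ω_n = √(1.9K_p) and 2ζω_n = 7.9, giving ζ = 7.9/(2√(1.9K_p)).
Setting ζ = 0.75: √(1.9K_p) = 7.9/(2·0.75) = 5.267, so K_p = 27.74/1.9 = 14.6.

K_p = 14.6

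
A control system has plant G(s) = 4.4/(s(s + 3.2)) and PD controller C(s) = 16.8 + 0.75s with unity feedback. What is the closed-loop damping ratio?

ζ = 0.378

Forward path: (16.8 + 0.75s)·4.4/(s(s+3.2)). The closed-loop characteristic equation is s² + (3.2 + 4.4·0.75)s + 4.4·16.8 = 0.
That is s² + 6.5s + 73.92 = 0, so ω_n = 8.598 rad/s and ζ = 6.5/(2·8.598) = 0.378.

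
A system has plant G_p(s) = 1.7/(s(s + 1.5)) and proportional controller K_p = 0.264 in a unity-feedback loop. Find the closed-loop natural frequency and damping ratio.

ω_n = 0.67 rad/s, ζ = 1.12

1 + K_p·G_p(s) = 0 gives s² + 1.5s + 0.4488 = 0.
So ω_n² = 0.4488 ⇒ ω_n = 0.6699 rad/s, and ζ = 1.5/(2ω_n) = 1.12.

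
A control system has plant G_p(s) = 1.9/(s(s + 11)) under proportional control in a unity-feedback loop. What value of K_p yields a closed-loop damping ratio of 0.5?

K_p = 63.7

Closed-loop characteristic equation: s² + 11s + K_p·1.9 = 0.
So ω_n = √(1.9K_p) and 2ζω_n = 11, giving ζ = 11/(2√(1.9K_p)).
Setting ζ = 0.5: √(1.9K_p) = 11/(2·0.5) = 11, so K_p = 121/1.9 = 63.7.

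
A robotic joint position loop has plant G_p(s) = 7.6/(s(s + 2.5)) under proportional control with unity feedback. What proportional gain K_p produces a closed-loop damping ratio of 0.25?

K_p = 3.29

Closed-loop characteristic equation: s² + 2.5s + K_p·7.6 = 0.
So ω_n = √(7.6K_p) and 2ζω_n = 2.5, giving ζ = 2.5/(2√(7.6K_p)).
Setting ζ = 0.25: √(7.6K_p) = 2.5/(2·0.25) = 5, so K_p = 25/7.6 = 3.29.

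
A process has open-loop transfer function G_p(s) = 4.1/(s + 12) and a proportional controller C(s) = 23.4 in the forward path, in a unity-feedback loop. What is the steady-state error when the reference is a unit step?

The loop is type 0. Static position error constant K_pos = C(0)·G_p(0) = 23.4·0.3417 = 7.995.
Steady-state error to a unit step: e_ss = 1/(1+K_pos) = 1/8.995 = 0.111.

0.111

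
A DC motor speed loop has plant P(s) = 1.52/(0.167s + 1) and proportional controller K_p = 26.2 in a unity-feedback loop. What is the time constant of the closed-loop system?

Closed loop: T(s) = K_p·P/(1+K_p·P) = 39.82/(0.167s + 1 + 39.82), with pole at s = −(1 + 39.82)/0.167 = −244.5.
Closed-loop time constant τ = 1/244.5 = 0.00409 s.

τ = 0.00409 s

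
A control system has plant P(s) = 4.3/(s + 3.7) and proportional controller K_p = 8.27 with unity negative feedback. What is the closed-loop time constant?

τ = 0.0255 s

Closed-loop transfer function: T(s) = K_p·P(s)/(1 + K_p·P(s)) = 35.56/(s + 3.7 + 35.56) = 35.56/(s + 39.26).
Time constant τ = 1/39.26 = 0.0255 s.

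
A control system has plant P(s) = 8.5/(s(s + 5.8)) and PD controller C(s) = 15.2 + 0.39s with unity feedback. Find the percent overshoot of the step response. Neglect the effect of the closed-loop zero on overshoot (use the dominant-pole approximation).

25.3%

Forward path: (15.2 + 0.39s)·8.5/(s(s+5.8)). The closed-loop characteristic equation is s² + (5.8 + 8.5·0.39)s + 8.5·15.2 = 0.
That is s² + 9.115s + 129.2 = 0, so ω_n = 11.37 rad/s and ζ = 9.115/(2·11.37) = 0.401.
%OS = 100·exp(−πζ/√(1−ζ²)) = 25.3%.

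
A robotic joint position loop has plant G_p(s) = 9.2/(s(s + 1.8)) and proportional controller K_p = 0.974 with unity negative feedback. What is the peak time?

T_p = 1.1 s

Closed-loop characteristic equation: s² + 1.8s + 8.961 = 0, so ω_n = 2.993 rad/s and ζ = 1.8/(2·2.993) = 0.3007.
Damped frequency ω_d = ω_n√(1−ζ²) = 2.855 rad/s, so peak time T_p = π/ω_d = 1.1 s.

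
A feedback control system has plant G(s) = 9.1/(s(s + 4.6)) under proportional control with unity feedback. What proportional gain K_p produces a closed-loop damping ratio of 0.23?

K_p = 11

Closed-loop characteristic equation: s² + 4.6s + K_p·9.1 = 0.
So ω_n = √(9.1K_p) and 2ζω_n = 4.6, giving ζ = 4.6/(2√(9.1K_p)).
Setting ζ = 0.23: √(9.1K_p) = 4.6/(2·0.23) = 10, so K_p = 100/9.1 = 11.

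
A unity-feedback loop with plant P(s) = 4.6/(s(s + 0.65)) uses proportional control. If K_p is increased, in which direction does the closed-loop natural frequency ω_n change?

increase

ω_n = √(4.6·K_p), which grows with K_p.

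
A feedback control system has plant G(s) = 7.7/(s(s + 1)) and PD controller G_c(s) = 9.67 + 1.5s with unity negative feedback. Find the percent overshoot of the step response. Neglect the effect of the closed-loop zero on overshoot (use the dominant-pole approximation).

Forward path: (9.67 + 1.5s)·7.7/(s(s+1)). The closed-loop characteristic equation is s² + (1 + 7.7·1.5)s + 7.7·9.67 = 0.
That is s² + 12.55s + 74.46 = 0, so ω_n = 8.629 rad/s and ζ = 12.55/(2·8.629) = 0.7272.
%OS = 100·exp(−πζ/√(1−ζ²)) = 3.59%.

3.59%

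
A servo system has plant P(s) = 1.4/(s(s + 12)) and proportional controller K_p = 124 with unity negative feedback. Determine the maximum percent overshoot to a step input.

The closed-loop denominator s² + 12s + 173.6 gives ω_n = √173.6 = 13.18 and ζ = 12/(2ω_n) = 0.4554.
%OS = 100·exp(−πζ/√(1−ζ²)) = 100·exp(−π·0.4554/√0.7926) = 20.1%.

20.1%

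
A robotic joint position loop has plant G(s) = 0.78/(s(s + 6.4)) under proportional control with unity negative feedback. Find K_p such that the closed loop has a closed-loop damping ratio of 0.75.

Closed-loop characteristic equation: s² + 6.4s + K_p·0.78 = 0.
So ω_n = √(0.78K_p) and 2ζω_n = 6.4, giving ζ = 6.4/(2√(0.78K_p)).
Setting ζ = 0.75: √(0.78K_p) = 6.4/(2·0.75) = 4.267, so K_p = 18.2/0.78 = 23.3.

K_p = 23.3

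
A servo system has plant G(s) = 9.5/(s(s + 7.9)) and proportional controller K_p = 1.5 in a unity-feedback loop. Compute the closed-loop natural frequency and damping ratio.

With unity feedback the closed-loop characteristic equation is s² + 7.9s + 1.5·9.5 = s² + 7.9s + 14.25 = 0.
So ω_n² = 14.25 ⇒ ω_n = 3.775 rad/s, and ζ = 7.9/(2ω_n) = 1.05.

ω_n = 3.77 rad/s, ζ = 1.05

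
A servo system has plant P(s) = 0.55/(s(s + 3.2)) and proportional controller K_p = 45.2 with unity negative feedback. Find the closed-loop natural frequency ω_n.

ω_n = 4.99 rad/s

1 + K_p·P(s) = 0 gives s² + 3.2s + 24.86 = 0.
So ω_n² = 24.86 ⇒ ω_n = 4.986 rad/s, and ζ = 3.2/(2ω_n) = 0.321.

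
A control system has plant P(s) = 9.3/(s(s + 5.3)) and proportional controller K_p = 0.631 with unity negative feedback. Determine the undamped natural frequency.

ω_n = 2.42 rad/s

1 + K_p·P(s) = 0 gives s² + 5.3s + 5.868 = 0.
Matching s² + 2ζω_n s + ω_n²: ω_n = √5.868 = 2.422 rad/s and 2ζω_n = 5.3, so ζ = 5.3/(2·2.422) = 1.09.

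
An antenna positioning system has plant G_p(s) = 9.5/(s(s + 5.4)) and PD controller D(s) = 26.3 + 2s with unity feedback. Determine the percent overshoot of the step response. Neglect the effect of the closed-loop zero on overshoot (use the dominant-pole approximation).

2.21%

Forward path: (26.3 + 2s)·9.5/(s(s+5.4)). The closed-loop characteristic equation is s² + (5.4 + 9.5·2)s + 9.5·26.3 = 0.
That is s² + 24.4s + 249.8 = 0, so ω_n = 15.81 rad/s and ζ = 24.4/(2·15.81) = 0.7718.
%OS = 100·exp(−πζ/√(1−ζ²)) = 2.21%.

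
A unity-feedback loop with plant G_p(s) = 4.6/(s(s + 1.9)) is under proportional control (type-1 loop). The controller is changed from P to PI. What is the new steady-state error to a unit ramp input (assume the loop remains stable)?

0

The integrator raises the loop to type 2, so K_v → ∞ and e_ss to a ramp is zero.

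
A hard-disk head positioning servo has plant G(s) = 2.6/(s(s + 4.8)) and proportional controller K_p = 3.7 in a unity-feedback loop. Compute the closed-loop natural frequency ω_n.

1 + K_p·G(s) = 0 gives s² + 4.8s + 9.62 = 0.
So ω_n² = 9.62 ⇒ ω_n = 3.102 rad/s, and ζ = 4.8/(2ω_n) = 0.774.

ω_n = 3.1 rad/s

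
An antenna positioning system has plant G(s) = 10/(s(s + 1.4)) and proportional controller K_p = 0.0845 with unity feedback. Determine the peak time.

T_p = 5.27 s

Closed-loop characteristic equation: s² + 1.4s + 0.845 = 0, so ω_n = 0.9192 rad/s and ζ = 1.4/(2·0.9192) = 0.7615.
Damped frequency ω_d = ω_n√(1−ζ²) = 0.5958 rad/s, so peak time T_p = π/ω_d = 5.27 s.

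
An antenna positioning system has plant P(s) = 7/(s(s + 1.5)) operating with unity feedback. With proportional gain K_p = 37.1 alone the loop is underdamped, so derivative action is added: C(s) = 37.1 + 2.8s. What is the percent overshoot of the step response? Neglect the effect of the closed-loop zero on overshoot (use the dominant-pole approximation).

6.58%

Forward path: (37.1 + 2.8s)·7/(s(s+1.5)). The closed-loop characteristic equation is s² + (1.5 + 7·2.8)s + 7·37.1 = 0.
That is s² + 21.1s + 259.7 = 0, so ω_n = 16.12 rad/s and ζ = 21.1/(2·16.12) = 0.6547.
%OS = 100·exp(−πζ/√(1−ζ²)) = 6.58%.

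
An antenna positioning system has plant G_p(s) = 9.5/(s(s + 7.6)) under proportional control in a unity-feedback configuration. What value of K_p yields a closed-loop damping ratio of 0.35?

Closed-loop characteristic equation: s² + 7.6s + K_p·9.5 = 0.
So ω_n = √(9.5K_p) and 2ζω_n = 7.6, giving ζ = 7.6/(2√(9.5K_p)).
Setting ζ = 0.35: √(9.5K_p) = 7.6/(2·0.35) = 10.86, so K_p = 117.9/9.5 = 12.4.

K_p = 12.4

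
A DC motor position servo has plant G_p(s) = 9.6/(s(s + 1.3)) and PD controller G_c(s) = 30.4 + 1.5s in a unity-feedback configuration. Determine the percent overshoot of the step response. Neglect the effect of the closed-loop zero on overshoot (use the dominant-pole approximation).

Forward path: (30.4 + 1.5s)·9.6/(s(s+1.3)). The closed-loop characteristic equation is s² + (1.3 + 9.6·1.5)s + 9.6·30.4 = 0.
That is s² + 15.7s + 291.8 = 0, so ω_n = 17.08 rad/s and ζ = 15.7/(2·17.08) = 0.4595.
%OS = 100·exp(−πζ/√(1−ζ²)) = 19.7%.

19.7%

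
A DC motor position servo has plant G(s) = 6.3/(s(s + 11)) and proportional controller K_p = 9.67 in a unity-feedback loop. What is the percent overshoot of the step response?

4.42%

The closed-loop denominator s² + 11s + 60.92 gives ω_n = √60.92 = 7.805 and ζ = 11/(2ω_n) = 0.7047.
%OS = 100·exp(−πζ/√(1−ζ²)) = 100·exp(−π·0.7047/√0.5035) = 4.42%.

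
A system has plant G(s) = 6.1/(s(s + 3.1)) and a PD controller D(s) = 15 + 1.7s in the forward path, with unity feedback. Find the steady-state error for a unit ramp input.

0.0339

The loop has one pole at the origin (type 1). Velocity error constant K_v = lim_{s→0} s·D(s)G(s) = 15·6.1/3.1 = 29.52.
Steady-state error to a unit ramp: e_ss = 1/K_v = 0.0339.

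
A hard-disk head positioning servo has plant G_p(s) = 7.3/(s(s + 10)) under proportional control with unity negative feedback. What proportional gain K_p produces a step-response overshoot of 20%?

K_p = 16.5

From %OS = 100·exp(−πζ/√(1−ζ²)) = 20%, ζ = −ln(0.2)/√(π²+ln²(0.2)) = 0.4559.
Characteristic equation s² + 10s + 7.3K_p = 0 gives ζ = 10/(2√(7.3K_p)).
Setting ζ = 0.4559: √(7.3K_p) = 10/(2·0.4559) = 10.97, so K_p = 120.3/7.3 = 16.5.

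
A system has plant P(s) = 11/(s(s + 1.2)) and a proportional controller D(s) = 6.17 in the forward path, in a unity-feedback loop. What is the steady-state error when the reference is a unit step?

0

The open loop D(s)P(s) has a pole at the origin (type 1), so the static position error constant is infinite and e_ss = 1/(1+∞) = 0.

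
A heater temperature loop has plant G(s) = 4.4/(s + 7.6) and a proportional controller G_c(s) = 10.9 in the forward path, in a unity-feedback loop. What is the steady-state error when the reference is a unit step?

The loop is type 0. Static position error constant K_pos = G_c(0)·G(0) = 10.9·0.5789 = 6.311.
Steady-state error to a unit step: e_ss = 1/(1+K_pos) = 1/7.311 = 0.137.

0.137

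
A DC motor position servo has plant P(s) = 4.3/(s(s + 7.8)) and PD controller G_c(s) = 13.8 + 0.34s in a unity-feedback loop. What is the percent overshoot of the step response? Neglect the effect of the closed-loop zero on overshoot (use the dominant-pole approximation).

9.41%

Forward path: (13.8 + 0.34s)·4.3/(s(s+7.8)). The closed-loop characteristic equation is s² + (7.8 + 4.3·0.34)s + 4.3·13.8 = 0.
That is s² + 9.262s + 59.34 = 0, so ω_n = 7.703 rad/s and ζ = 9.262/(2·7.703) = 0.6012.
%OS = 100·exp(−πζ/√(1−ζ²)) = 9.41%.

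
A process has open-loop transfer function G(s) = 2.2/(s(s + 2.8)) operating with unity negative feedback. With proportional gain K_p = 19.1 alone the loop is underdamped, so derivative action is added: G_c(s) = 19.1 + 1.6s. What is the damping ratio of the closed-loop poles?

ζ = 0.487

Forward path: (19.1 + 1.6s)·2.2/(s(s+2.8)). The closed-loop characteristic equation is s² + (2.8 + 2.2·1.6)s + 2.2·19.1 = 0.
That is s² + 6.32s + 42.02 = 0, so ω_n = 6.482 rad/s and ζ = 6.32/(2·6.482) = 0.4875.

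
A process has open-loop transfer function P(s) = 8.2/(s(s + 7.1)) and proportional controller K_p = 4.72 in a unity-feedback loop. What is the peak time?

From 1 + K_pP(s) = 0: s² + 7.1s + 38.7 = 0 ⇒ ω_n = 6.221, ζ = 0.5706.
Damped frequency ω_d = ω_n√(1−ζ²) = 5.109 rad/s, so peak time T_p = π/ω_d = 0.615 s.

T_p = 0.615 s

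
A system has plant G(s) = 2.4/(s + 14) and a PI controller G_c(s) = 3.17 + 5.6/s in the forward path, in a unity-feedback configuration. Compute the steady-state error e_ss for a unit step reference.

The open loop G_c(s)G(s) has a pole at the origin (type 1), so the static position error constant is infinite and e_ss = 1/(1+∞) = 0.

0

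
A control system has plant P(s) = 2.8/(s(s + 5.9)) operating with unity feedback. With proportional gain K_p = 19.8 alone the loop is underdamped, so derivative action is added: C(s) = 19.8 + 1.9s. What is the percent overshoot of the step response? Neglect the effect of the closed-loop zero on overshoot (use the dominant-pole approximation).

Forward path: (19.8 + 1.9s)·2.8/(s(s+5.9)). The closed-loop characteristic equation is s² + (5.9 + 2.8·1.9)s + 2.8·19.8 = 0.
That is s² + 11.22s + 55.44 = 0, so ω_n = 7.446 rad/s and ζ = 11.22/(2·7.446) = 0.7534.
%OS = 100·exp(−πζ/√(1−ζ²)) = 2.73%.

2.73%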